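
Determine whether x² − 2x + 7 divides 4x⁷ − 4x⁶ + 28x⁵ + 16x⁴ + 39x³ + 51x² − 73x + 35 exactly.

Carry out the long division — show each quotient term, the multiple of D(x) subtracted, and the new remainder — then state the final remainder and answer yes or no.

Step 1: lead(4x⁷ − 4x⁶ + 28x⁵ + 16x⁴ + 39x³ + 51x² − 73x + 35) ÷ lead(D) = 4x⁷ ÷ x² = 4x⁵. Subtract (4x⁵)·D = 4x⁷ − 8x⁶ + 28x⁵. Remainder: 4x⁶ + 16x⁴ + 39x³ + 51x² − 73x + 35.
Step 2: lead(4x⁶ + 16x⁴ + 39x³ + 51x² − 73x + 35) ÷ lead(D) = 4x⁶ ÷ x² = 4x⁴. Subtract (4x⁴)·D = 4x⁶ − 8x⁵ + 28x⁴. Remainder: 8x⁵ − 12x⁴ + 39x³ + 51x² − 73x + 35.
Step 3: lead(8x⁵ − 12x⁴ + 39x³ + 51x² − 73x + 35) ÷ lead(D) = 8x⁵ ÷ x² = 8x³. Subtract (8x³)·D = 8x⁵ − 16x⁴ + 56x³. Remainder: 4x⁴ − 17x³ + 51x² − 73x + 35.
Step 4: lead(4x⁴ − 17x³ + 51x² − 73x + 35) ÷ lead(D) = 4x⁴ ÷ x² = 4x². Subtract (4x²)·D = 4x⁴ − 8x³ + 28x². Remainder: −9x³ + 23x² − 73x + 35.
Step 5: lead(−9x³ + 23x² − 73x + 35) ÷ lead(D) = −9x³ ÷ x² = −9x. Subtract (−9x)·D = −9x³ + 18x² − 63x. Remainder: 5x² − 10x + 35.
Step 6: lead(5x² − 10x + 35) ÷ lead(D) = 5x² ÷ x² = 5. Subtract (5)·D = 5x² − 10x + 35. Remainder: 0.

R(x) = 0, so D(x) is a factor of P(x). yes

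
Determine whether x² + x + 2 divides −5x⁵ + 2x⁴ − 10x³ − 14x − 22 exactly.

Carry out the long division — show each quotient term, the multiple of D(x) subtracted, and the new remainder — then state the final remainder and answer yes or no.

R(x) = 7x − 8, so D(x) is not a factor of P(x). no

Step 1: lead(−5x⁵ + 2x⁴ − 10x³ − 14x − 22) ÷ lead(D) = −5x⁵ ÷ x² = −5x³. Subtract (−5x³)·D = −5x⁵ − 5x⁴ − 10x³. Remainder: 7x⁴ − 14x − 22.
Step 2: lead(7x⁴ − 14x − 22) ÷ lead(D) = 7x⁴ ÷ x² = 7x². Subtract (7x²)·D = 7x⁴ + 7x³ + 14x². Remainder: −7x³ − 14x² − 14x − 22.
Step 3: lead(−7x³ − 14x² − 14x − 22) ÷ lead(D) = −7x³ ÷ x² = −7x. Subtract (−7x)·D = −7x³ − 7x² − 14x. Remainder: −7x² − 22.
Step 4: lead(−7x² − 22) ÷ lead(D) = −7x² ÷ x² = −7. Subtract (−7)·D = −7x² − 7x − 14. Remainder: 7x − 8.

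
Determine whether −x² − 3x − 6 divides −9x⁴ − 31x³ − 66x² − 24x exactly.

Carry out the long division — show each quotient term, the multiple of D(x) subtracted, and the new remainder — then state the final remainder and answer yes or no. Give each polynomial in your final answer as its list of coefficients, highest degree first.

R = [0], so D(x) is a factor of P(x). yes

Step 1: lead(−9x⁴ − 31x³ − 66x² − 24x) ÷ lead(D) = −9x⁴ ÷ −x² = 9x². Subtract (9x²)·D = −9x⁴ − 27x³ − 54x². Remainder: −4x³ − 12x² − 24x.
Step 2: lead(−4x³ − 12x² − 24x) ÷ lead(D) = −4x³ ÷ −x² = 4x. Subtract (4x)·D = −4x³ − 12x² − 24x. Remainder: 0.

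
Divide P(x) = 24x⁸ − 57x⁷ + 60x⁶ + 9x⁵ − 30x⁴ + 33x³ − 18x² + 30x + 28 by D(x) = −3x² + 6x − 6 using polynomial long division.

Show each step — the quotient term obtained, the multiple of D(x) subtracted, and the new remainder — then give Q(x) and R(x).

Q(x) = −8x⁶ + 3x⁵ + 2x⁴ − 5x³ − 4x² − 9x − 4; R(x) = 4

Step 1: lead(24x⁸ − 57x⁷ + 60x⁶ + 9x⁵ − 30x⁴ + 33x³ − 18x² + 30x + 28) ÷ lead(D) = 24x⁸ ÷ −3x² = −8x⁶. Subtract (−8x⁶)·D = 24x⁸ − 48x⁷ + 48x⁶. Remainder: −9x⁷ + 12x⁶ + 9x⁵ − 30x⁴ + 33x³ − 18x² + 30x + 28.
Step 2: lead(−9x⁷ + 12x⁶ + 9x⁵ − 30x⁴ + 33x³ − 18x² + 30x + 28) ÷ lead(D) = −9x⁷ ÷ −3x² = 3x⁵. Subtract (3x⁵)·D = −9x⁷ + 18x⁶ − 18x⁵. Remainder: −6x⁶ + 27x⁵ − 30x⁴ + 33x³ − 18x² + 30x + 28.
Step 3: lead(−6x⁶ + 27x⁵ − 30x⁴ + 33x³ − 18x² + 30x + 28) ÷ lead(D) = −6x⁶ ÷ −3x² = 2x⁴. Subtract (2x⁴)·D = −6x⁶ + 12x⁵ − 12x⁴. Remainder: 15x⁵ − 18x⁴ + 33x³ − 18x² + 30x + 28.
Step 4: lead(15x⁵ − 18x⁴ + 33x³ − 18x² + 30x + 28) ÷ lead(D) = 15x⁵ ÷ −3x² = −5x³. Subtract (−5x³)·D = 15x⁵ − 30x⁴ + 30x³. Remainder: 12x⁴ + 3x³ − 18x² + 30x + 28.
Step 5: lead(12x⁴ + 3x³ − 18x² + 30x + 28) ÷ lead(D) = 12x⁴ ÷ −3x² = −4x². Subtract (−4x²)·D = 12x⁴ − 24x³ + 24x². Remainder: 27x³ − 42x² + 30x + 28.
Step 6: lead(27x³ − 42x² + 30x + 28) ÷ lead(D) = 27x³ ÷ −3x² = −9x. Subtract (−9x)·D = 27x³ − 54x² + 54x. Remainder: 12x² − 24x + 28.
Step 7: lead(12x² − 24x + 28) ÷ lead(D) = 12x² ÷ −3x² = −4. Subtract (−4)·D = 12x² − 24x + 24. Remainder: 4.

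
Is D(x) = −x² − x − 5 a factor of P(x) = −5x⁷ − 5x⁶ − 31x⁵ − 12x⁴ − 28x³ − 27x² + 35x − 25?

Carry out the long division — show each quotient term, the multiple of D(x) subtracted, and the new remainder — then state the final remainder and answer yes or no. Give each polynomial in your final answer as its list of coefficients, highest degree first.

R = [0], so D(x) is a factor of P(x). yes

Step 1: lead(−5x⁷ − 5x⁶ − 31x⁵ − 12x⁴ − 28x³ − 27x² + 35x − 25) ÷ lead(D) = −5x⁷ ÷ −x² = 5x⁵. Subtract (5x⁵)·D = −5x⁷ − 5x⁶ − 25x⁵. Remainder: −6x⁵ − 12x⁴ − 28x³ − 27x² + 35x − 25.
Step 2: lead(−6x⁵ − 12x⁴ − 28x³ − 27x² + 35x − 25) ÷ lead(D) = −6x⁵ ÷ −x² = 6x³. Subtract (6x³)·D = −6x⁵ − 6x⁴ − 30x³. Remainder: −6x⁴ + 2x³ − 27x² + 35x − 25.
Step 3: lead(−6x⁴ + 2x³ − 27x² + 35x − 25) ÷ lead(D) = −6x⁴ ÷ −x² = 6x². Subtract (6x²)·D = −6x⁴ − 6x³ − 30x². Remainder: 8x³ + 3x² + 35x − 25.
Step 4: lead(8x³ + 3x² + 35x − 25) ÷ lead(D) = 8x³ ÷ −x² = −8x. Subtract (−8x)·D = 8x³ + 8x² + 40x. Remainder: −5x² − 5x − 25.
Step 5: lead(−5x² − 5x − 25) ÷ lead(D) = −5x² ÷ −x² = 5. Subtract (5)·D = −5x² − 5x − 25. Remainder: 0.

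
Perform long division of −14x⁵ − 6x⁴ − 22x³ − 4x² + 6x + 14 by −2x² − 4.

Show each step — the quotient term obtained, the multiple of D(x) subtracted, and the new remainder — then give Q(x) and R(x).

Step 1: lead(−14x⁵ − 6x⁴ − 22x³ − 4x² + 6x + 14) ÷ lead(D) = −14x⁵ ÷ −2x² = 7x³. Subtract (7x³)·D = −14x⁵ − 28x³. Remainder: −6x⁴ + 6x³ − 4x² + 6x + 14.
Step 2: lead(−6x⁴ + 6x³ − 4x² + 6x + 14) ÷ lead(D) = −6x⁴ ÷ −2x² = 3x². Subtract (3x²)·D = −6x⁴ − 12x². Remainder: 6x³ + 8x² + 6x + 14.
Step 3: lead(6x³ + 8x² + 6x + 14) ÷ lead(D) = 6x³ ÷ −2x² = −3x. Subtract (−3x)·D = 6x³ + 12x. Remainder: 8x² − 6x + 14.
Step 4: lead(8x² − 6x + 14) ÷ lead(D) = 8x² ÷ −2x² = −4. Subtract (−4)·D = 8x² + 16. Remainder: −6x − 2.

Q(x) = 7x³ + 3x² − 3x − 4; R(x) = −6x − 2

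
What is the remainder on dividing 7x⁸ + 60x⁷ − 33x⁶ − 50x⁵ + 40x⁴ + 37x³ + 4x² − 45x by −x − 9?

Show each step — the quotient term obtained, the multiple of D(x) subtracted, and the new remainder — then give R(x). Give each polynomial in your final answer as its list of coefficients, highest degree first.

R = [0]

Step 1: lead(7x⁸ + 60x⁷ − 33x⁶ − 50x⁵ + 40x⁴ + 37x³ + 4x² − 45x) ÷ lead(D) = 7x⁸ ÷ −x = −7x⁷. Subtract (−7x⁷)·D = 7x⁸ + 63x⁷. Remainder: −3x⁷ − 33x⁶ − 50x⁵ + 40x⁴ + 37x³ + 4x² − 45x.
Step 2: lead(−3x⁷ − 33x⁶ − 50x⁵ + 40x⁴ + 37x³ + 4x² − 45x) ÷ lead(D) = −3x⁷ ÷ −x = 3x⁶. Subtract (3x⁶)·D = −3x⁷ − 27x⁶. Remainder: −6x⁶ − 50x⁵ + 40x⁴ + 37x³ + 4x² − 45x.
Step 3: lead(−6x⁶ − 50x⁵ + 40x⁴ + 37x³ + 4x² − 45x) ÷ lead(D) = −6x⁶ ÷ −x = 6x⁵. Subtract (6x⁵)·D = −6x⁶ − 54x⁵. Remainder: 4x⁵ + 40x⁴ + 37x³ + 4x² − 45x.
Step 4: lead(4x⁵ + 40x⁴ + 37x³ + 4x² − 45x) ÷ lead(D) = 4x⁵ ÷ −x = −4x⁴. Subtract (−4x⁴)·D = 4x⁵ + 36x⁴. Remainder: 4x⁴ + 37x³ + 4x² − 45x.
Step 5: lead(4x⁴ + 37x³ + 4x² − 45x) ÷ lead(D) = 4x⁴ ÷ −x = −4x³. Subtract (−4x³)·D = 4x⁴ + 36x³. Remainder: x³ + 4x² − 45x.
Step 6: lead(x³ + 4x² − 45x) ÷ lead(D) = x³ ÷ −x = −x². Subtract (−x²)·D = x³ + 9x². Remainder: −5x² − 45x.
Step 7: lead(−5x² − 45x) ÷ lead(D) = −5x² ÷ −x = 5x. Subtract (5x)·D = −5x² − 45x. Remainder: 0.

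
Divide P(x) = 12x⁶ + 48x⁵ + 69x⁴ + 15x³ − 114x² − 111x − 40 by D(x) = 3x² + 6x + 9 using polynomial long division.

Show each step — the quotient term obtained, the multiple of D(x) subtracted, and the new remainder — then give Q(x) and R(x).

Step 1: lead(12x⁶ + 48x⁵ + 69x⁴ + 15x³ − 114x² − 111x − 40) ÷ lead(D) = 12x⁶ ÷ 3x² = 4x⁴. Subtract (4x⁴)·D = 12x⁶ + 24x⁵ + 36x⁴. Remainder: 24x⁵ + 33x⁴ + 15x³ − 114x² − 111x − 40.
Step 2: lead(24x⁵ + 33x⁴ + 15x³ − 114x² − 111x − 40) ÷ lead(D) = 24x⁵ ÷ 3x² = 8x³. Subtract (8x³)·D = 24x⁵ + 48x⁴ + 72x³. Remainder: −15x⁴ − 57x³ − 114x² − 111x − 40.
Step 3: lead(−15x⁴ − 57x³ − 114x² − 111x − 40) ÷ lead(D) = −15x⁴ ÷ 3x² = −5x². Subtract (−5x²)·D = −15x⁴ − 30x³ − 45x². Remainder: −27x³ − 69x² − 111x − 40.
Step 4: lead(−27x³ − 69x² − 111x − 40) ÷ lead(D) = −27x³ ÷ 3x² = −9x. Subtract (−9x)·D = −27x³ − 54x² − 81x. Remainder: −15x² − 30x − 40.
Step 5: lead(−15x² − 30x − 40) ÷ lead(D) = −15x² ÷ 3x² = −5. Subtract (−5)·D = −15x² − 30x − 45. Remainder: 5.

Q(x) = 4x⁴ + 8x³ − 5x² − 9x − 5; R(x) = 5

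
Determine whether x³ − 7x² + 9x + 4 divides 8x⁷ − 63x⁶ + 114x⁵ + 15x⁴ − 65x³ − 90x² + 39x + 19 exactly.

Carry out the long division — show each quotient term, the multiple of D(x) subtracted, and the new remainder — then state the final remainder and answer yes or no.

R(x) = 6x − 1, so D(x) is not a factor of P(x). no

Step 1: lead(8x⁷ − 63x⁶ + 114x⁵ + 15x⁴ − 65x³ − 90x² + 39x + 19) ÷ lead(D) = 8x⁷ ÷ x³ = 8x⁴. Subtract (8x⁴)·D = 8x⁷ − 56x⁶ + 72x⁵ + 32x⁴. Remainder: −7x⁶ + 42x⁵ − 17x⁴ − 65x³ − 90x² + 39x + 19.
Step 2: lead(−7x⁶ + 42x⁵ − 17x⁴ − 65x³ − 90x² + 39x + 19) ÷ lead(D) = −7x⁶ ÷ x³ = −7x³. Subtract (−7x³)·D = −7x⁶ + 49x⁵ − 63x⁴ − 28x³. Remainder: −7x⁵ + 46x⁴ − 37x³ − 90x² + 39x + 19.
Step 3: lead(−7x⁵ + 46x⁴ − 37x³ − 90x² + 39x + 19) ÷ lead(D) = −7x⁵ ÷ x³ = −7x². Subtract (−7x²)·D = −7x⁵ + 49x⁴ − 63x³ − 28x². Remainder: −3x⁴ + 26x³ − 62x² + 39x + 19.
Step 4: lead(−3x⁴ + 26x³ − 62x² + 39x + 19) ÷ lead(D) = −3x⁴ ÷ x³ = −3x. Subtract (−3x)·D = −3x⁴ + 21x³ − 27x² − 12x. Remainder: 5x³ − 35x² + 51x + 19.
Step 5: lead(5x³ − 35x² + 51x + 19) ÷ lead(D) = 5x³ ÷ x³ = 5. Subtract (5)·D = 5x³ − 35x² + 45x + 20. Remainder: 6x − 1.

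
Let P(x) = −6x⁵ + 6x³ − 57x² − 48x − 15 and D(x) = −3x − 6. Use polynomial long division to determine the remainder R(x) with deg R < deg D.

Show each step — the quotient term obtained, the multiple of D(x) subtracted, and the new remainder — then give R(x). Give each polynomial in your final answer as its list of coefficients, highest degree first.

R = [-3]

Step 1: lead(−6x⁵ + 6x³ − 57x² − 48x − 15) ÷ lead(D) = −6x⁵ ÷ −3x = 2x⁴. Subtract (2x⁴)·D = −6x⁵ − 12x⁴. Remainder: 12x⁴ + 6x³ − 57x² − 48x − 15.
Step 2: lead(12x⁴ + 6x³ − 57x² − 48x − 15) ÷ lead(D) = 12x⁴ ÷ −3x = −4x³. Subtract (−4x³)·D = 12x⁴ + 24x³. Remainder: −18x³ − 57x² − 48x − 15.
Step 3: lead(−18x³ − 57x² − 48x − 15) ÷ lead(D) = −18x³ ÷ −3x = 6x². Subtract (6x²)·D = −18x³ − 36x². Remainder: −21x² − 48x − 15.
Step 4: lead(−21x² − 48x − 15) ÷ lead(D) = −21x² ÷ −3x = 7x. Subtract (7x)·D = −21x² − 42x. Remainder: −6x − 15.
Step 5: lead(−6x − 15) ÷ lead(D) = −6x ÷ −3x = 2. Subtract (2)·D = −6x − 12. Remainder: −3.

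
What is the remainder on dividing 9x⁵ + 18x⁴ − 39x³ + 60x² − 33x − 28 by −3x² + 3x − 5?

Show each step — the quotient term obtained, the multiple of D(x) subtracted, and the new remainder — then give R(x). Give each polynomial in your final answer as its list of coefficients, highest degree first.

Step 1: lead(9x⁵ + 18x⁴ − 39x³ + 60x² − 33x − 28) ÷ lead(D) = 9x⁵ ÷ −3x² = −3x³. Subtract (−3x³)·D = 9x⁵ − 9x⁴ + 15x³. Remainder: 27x⁴ − 54x³ + 60x² − 33x − 28.
Step 2: lead(27x⁴ − 54x³ + 60x² − 33x − 28) ÷ lead(D) = 27x⁴ ÷ −3x² = −9x². Subtract (−9x²)·D = 27x⁴ − 27x³ + 45x². Remainder: −27x³ + 15x² − 33x − 28.
Step 3: lead(−27x³ + 15x² − 33x − 28) ÷ lead(D) = −27x³ ÷ −3x² = 9x. Subtract (9x)·D = −27x³ + 27x² − 45x. Remainder: −12x² + 12x − 28.
Step 4: lead(−12x² + 12x − 28) ÷ lead(D) = −12x² ÷ −3x² = 4. Subtract (4)·D = −12x² + 12x − 20. Remainder: −8.

R = [-8]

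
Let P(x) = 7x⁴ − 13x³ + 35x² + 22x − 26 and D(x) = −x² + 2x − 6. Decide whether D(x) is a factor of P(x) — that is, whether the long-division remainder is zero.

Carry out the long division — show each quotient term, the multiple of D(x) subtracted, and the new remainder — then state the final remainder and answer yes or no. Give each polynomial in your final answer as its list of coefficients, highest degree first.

Step 1: lead(7x⁴ − 13x³ + 35x² + 22x − 26) ÷ lead(D) = 7x⁴ ÷ −x² = −7x². Subtract (−7x²)·D = 7x⁴ − 14x³ + 42x². Remainder: x³ − 7x² + 22x − 26.
Step 2: lead(x³ − 7x² + 22x − 26) ÷ lead(D) = x³ ÷ −x² = −x. Subtract (−x)·D = x³ − 2x² + 6x. Remainder: −5x² + 16x − 26.
Step 3: lead(−5x² + 16x − 26) ÷ lead(D) = −5x² ÷ −x² = 5. Subtract (5)·D = −5x² + 10x − 30. Remainder: 6x + 4.

R = [6, 4], so D(x) is not a factor of P(x). no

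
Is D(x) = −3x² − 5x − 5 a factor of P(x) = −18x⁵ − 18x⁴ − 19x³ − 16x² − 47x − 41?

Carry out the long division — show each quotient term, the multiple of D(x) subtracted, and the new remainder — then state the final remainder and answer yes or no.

R(x) = 3x − 6, so D(x) is not a factor of P(x). no

Step 1: lead(−18x⁵ − 18x⁴ − 19x³ − 16x² − 47x − 41) ÷ lead(D) = −18x⁵ ÷ −3x² = 6x³. Subtract (6x³)·D = −18x⁵ − 30x⁴ − 30x³. Remainder: 12x⁴ + 11x³ − 16x² − 47x − 41.
Step 2: lead(12x⁴ + 11x³ − 16x² − 47x − 41) ÷ lead(D) = 12x⁴ ÷ −3x² = −4x². Subtract (−4x²)·D = 12x⁴ + 20x³ + 20x². Remainder: −9x³ − 36x² − 47x − 41.
Step 3: lead(−9x³ − 36x² − 47x − 41) ÷ lead(D) = −9x³ ÷ −3x² = 3x. Subtract (3x)·D = −9x³ − 15x² − 15x. Remainder: −21x² − 32x − 41.
Step 4: lead(−21x² − 32x − 41) ÷ lead(D) = −21x² ÷ −3x² = 7. Subtract (7)·D = −21x² − 35x − 35. Remainder: 3x − 6.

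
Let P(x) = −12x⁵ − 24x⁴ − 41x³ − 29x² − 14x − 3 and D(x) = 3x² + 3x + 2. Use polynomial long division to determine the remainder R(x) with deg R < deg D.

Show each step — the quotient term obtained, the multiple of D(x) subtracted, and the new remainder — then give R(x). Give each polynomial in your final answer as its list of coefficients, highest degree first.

R = [-3]

Step 1: lead(−12x⁵ − 24x⁴ − 41x³ − 29x² − 14x − 3) ÷ lead(D) = −12x⁵ ÷ 3x² = −4x³. Subtract (−4x³)·D = −12x⁵ − 12x⁴ − 8x³. Remainder: −12x⁴ − 33x³ − 29x² − 14x − 3.
Step 2: lead(−12x⁴ − 33x³ − 29x² − 14x − 3) ÷ lead(D) = −12x⁴ ÷ 3x² = −4x². Subtract (−4x²)·D = −12x⁴ − 12x³ − 8x². Remainder: −21x³ − 21x² − 14x − 3.
Step 3: lead(−21x³ − 21x² − 14x − 3) ÷ lead(D) = −21x³ ÷ 3x² = −7x. Subtract (−7x)·D = −21x³ − 21x² − 14x. Remainder: −3.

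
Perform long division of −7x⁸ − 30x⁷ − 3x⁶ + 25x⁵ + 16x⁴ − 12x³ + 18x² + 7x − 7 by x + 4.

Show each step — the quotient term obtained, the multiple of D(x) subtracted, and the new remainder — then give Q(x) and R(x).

Q(x) = −7x⁷ − 2x⁶ + 5x⁵ + 5x⁴ − 4x³ + 4x² + 2x − 1; R(x) = −3

Step 1: lead(−7x⁸ − 30x⁷ − 3x⁶ + 25x⁵ + 16x⁴ − 12x³ + 18x² + 7x − 7) ÷ lead(D) = −7x⁸ ÷ x = −7x⁷. Subtract (−7x⁷)·D = −7x⁸ − 28x⁷. Remainder: −2x⁷ − 3x⁶ + 25x⁵ + 16x⁴ − 12x³ + 18x² + 7x − 7.
Step 2: lead(−2x⁷ − 3x⁶ + 25x⁵ + 16x⁴ − 12x³ + 18x² + 7x − 7) ÷ lead(D) = −2x⁷ ÷ x = −2x⁶. Subtract (−2x⁶)·D = −2x⁷ − 8x⁶. Remainder: 5x⁶ + 25x⁵ + 16x⁴ − 12x³ + 18x² + 7x − 7.
Step 3: lead(5x⁶ + 25x⁵ + 16x⁴ − 12x³ + 18x² + 7x − 7) ÷ lead(D) = 5x⁶ ÷ x = 5x⁵. Subtract (5x⁵)·D = 5x⁶ + 20x⁵. Remainder: 5x⁵ + 16x⁴ − 12x³ + 18x² + 7x − 7.
Step 4: lead(5x⁵ + 16x⁴ − 12x³ + 18x² + 7x − 7) ÷ lead(D) = 5x⁵ ÷ x = 5x⁴. Subtract (5x⁴)·D = 5x⁵ + 20x⁴. Remainder: −4x⁴ − 12x³ + 18x² + 7x − 7.
Step 5: lead(−4x⁴ − 12x³ + 18x² + 7x − 7) ÷ lead(D) = −4x⁴ ÷ x = −4x³. Subtract (−4x³)·D = −4x⁴ − 16x³. Remainder: 4x³ + 18x² + 7x − 7.
Step 6: lead(4x³ + 18x² + 7x − 7) ÷ lead(D) = 4x³ ÷ x = 4x². Subtract (4x²)·D = 4x³ + 16x². Remainder: 2x² + 7x − 7.
Step 7: lead(2x² + 7x − 7) ÷ lead(D) = 2x² ÷ x = 2x. Subtract (2x)·D = 2x² + 8x. Remainder: −x − 7.
Step 8: lead(−x − 7) ÷ lead(D) = −x ÷ x = −1. Subtract (−1)·D = −x − 4. Remainder: −3.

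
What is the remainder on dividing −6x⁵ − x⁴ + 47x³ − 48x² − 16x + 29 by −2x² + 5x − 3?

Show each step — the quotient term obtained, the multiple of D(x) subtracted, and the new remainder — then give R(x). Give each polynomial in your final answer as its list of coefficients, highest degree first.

Step 1: lead(−6x⁵ − x⁴ + 47x³ − 48x² − 16x + 29) ÷ lead(D) = −6x⁵ ÷ −2x² = 3x³. Subtract (3x³)·D = −6x⁵ + 15x⁴ − 9x³. Remainder: −16x⁴ + 56x³ − 48x² − 16x + 29.
Step 2: lead(−16x⁴ + 56x³ − 48x² − 16x + 29) ÷ lead(D) = −16x⁴ ÷ −2x² = 8x². Subtract (8x²)·D = −16x⁴ + 40x³ − 24x². Remainder: 16x³ − 24x² − 16x + 29.
Step 3: lead(16x³ − 24x² − 16x + 29) ÷ lead(D) = 16x³ ÷ −2x² = −8x. Subtract (−8x)·D = 16x³ − 40x² + 24x. Remainder: 16x² − 40x + 29.
Step 4: lead(16x² − 40x + 29) ÷ lead(D) = 16x² ÷ −2x² = −8. Subtract (−8)·D = 16x² − 40x + 24. Remainder: 5.

R = [5]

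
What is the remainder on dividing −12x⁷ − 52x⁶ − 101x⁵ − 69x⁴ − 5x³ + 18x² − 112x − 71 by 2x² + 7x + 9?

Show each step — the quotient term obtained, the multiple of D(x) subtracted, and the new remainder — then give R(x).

R(x) = −8

Step 1: lead(−12x⁷ − 52x⁶ − 101x⁵ − 69x⁴ − 5x³ + 18x² − 112x − 71) ÷ lead(D) = −12x⁷ ÷ 2x² = −6x⁵. Subtract (−6x⁵)·D = −12x⁷ − 42x⁶ − 54x⁵. Remainder: −10x⁶ − 47x⁵ − 69x⁴ − 5x³ + 18x² − 112x − 71.
Step 2: lead(−10x⁶ − 47x⁵ − 69x⁴ − 5x³ + 18x² − 112x − 71) ÷ lead(D) = −10x⁶ ÷ 2x² = −5x⁴. Subtract (−5x⁴)·D = −10x⁶ − 35x⁵ − 45x⁴. Remainder: −12x⁵ − 24x⁴ − 5x³ + 18x² − 112x − 71.
Step 3: lead(−12x⁵ − 24x⁴ − 5x³ + 18x² − 112x − 71) ÷ lead(D) = −12x⁵ ÷ 2x² = −6x³. Subtract (−6x³)·D = −12x⁵ − 42x⁴ − 54x³. Remainder: 18x⁴ + 49x³ + 18x² − 112x − 71.
Step 4: lead(18x⁴ + 49x³ + 18x² − 112x − 71) ÷ lead(D) = 18x⁴ ÷ 2x² = 9x². Subtract (9x²)·D = 18x⁴ + 63x³ + 81x². Remainder: −14x³ − 63x² − 112x − 71.
Step 5: lead(−14x³ − 63x² − 112x − 71) ÷ lead(D) = −14x³ ÷ 2x² = −7x. Subtract (−7x)·D = −14x³ − 49x² − 63x. Remainder: −14x² − 49x − 71.
Step 6: lead(−14x² − 49x − 71) ÷ lead(D) = −14x² ÷ 2x² = −7. Subtract (−7)·D = −14x² − 49x − 63. Remainder: −8.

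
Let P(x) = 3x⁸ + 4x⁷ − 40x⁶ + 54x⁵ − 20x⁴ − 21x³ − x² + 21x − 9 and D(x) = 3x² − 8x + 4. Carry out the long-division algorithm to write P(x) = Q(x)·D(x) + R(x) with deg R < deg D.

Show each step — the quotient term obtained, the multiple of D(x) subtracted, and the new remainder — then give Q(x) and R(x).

Step 1: lead(3x⁸ + 4x⁷ − 40x⁶ + 54x⁵ − 20x⁴ − 21x³ − x² + 21x − 9) ÷ lead(D) = 3x⁸ ÷ 3x² = x⁶. Subtract (x⁶)·D = 3x⁸ − 8x⁷ + 4x⁶. Remainder: 12x⁷ − 44x⁶ + 54x⁵ − 20x⁴ − 21x³ − x² + 21x − 9.
Step 2: lead(12x⁷ − 44x⁶ + 54x⁵ − 20x⁴ − 21x³ − x² + 21x − 9) ÷ lead(D) = 12x⁷ ÷ 3x² = 4x⁵. Subtract (4x⁵)·D = 12x⁷ − 32x⁶ + 16x⁵. Remainder: −12x⁶ + 38x⁵ − 20x⁴ − 21x³ − x² + 21x − 9.
Step 3: lead(−12x⁶ + 38x⁵ − 20x⁴ − 21x³ − x² + 21x − 9) ÷ lead(D) = −12x⁶ ÷ 3x² = −4x⁴. Subtract (−4x⁴)·D = −12x⁶ + 32x⁵ − 16x⁴. Remainder: 6x⁵ − 4x⁴ − 21x³ − x² + 21x − 9.
Step 4: lead(6x⁵ − 4x⁴ − 21x³ − x² + 21x − 9) ÷ lead(D) = 6x⁵ ÷ 3x² = 2x³. Subtract (2x³)·D = 6x⁵ − 16x⁴ + 8x³. Remainder: 12x⁴ − 29x³ − x² + 21x − 9.
Step 5: lead(12x⁴ − 29x³ − x² + 21x − 9) ÷ lead(D) = 12x⁴ ÷ 3x² = 4x². Subtract (4x²)·D = 12x⁴ − 32x³ + 16x². Remainder: 3x³ − 17x² + 21x − 9.
Step 6: lead(3x³ − 17x² + 21x − 9) ÷ lead(D) = 3x³ ÷ 3x² = x. Subtract (x)·D = 3x³ − 8x² + 4x. Remainder: −9x² + 17x − 9.
Step 7: lead(−9x² + 17x − 9) ÷ lead(D) = −9x² ÷ 3x² = −3. Subtract (−3)·D = −9x² + 24x − 12. Remainder: −7x + 3.

Q(x) = x⁶ + 4x⁵ − 4x⁴ + 2x³ + 4x² + x − 3; R(x) = −7x + 3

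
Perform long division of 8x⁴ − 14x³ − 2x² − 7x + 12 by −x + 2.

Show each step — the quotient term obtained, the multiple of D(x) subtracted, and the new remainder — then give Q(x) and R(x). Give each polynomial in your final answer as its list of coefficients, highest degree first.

Step 1: lead(8x⁴ − 14x³ − 2x² − 7x + 12) ÷ lead(D) = 8x⁴ ÷ −x = −8x³. Subtract (−8x³)·D = 8x⁴ − 16x³. Remainder: 2x³ − 2x² − 7x + 12.
Step 2: lead(2x³ − 2x² − 7x + 12) ÷ lead(D) = 2x³ ÷ −x = −2x². Subtract (−2x²)·D = 2x³ − 4x². Remainder: 2x² − 7x + 12.
Step 3: lead(2x² − 7x + 12) ÷ lead(D) = 2x² ÷ −x = −2x. Subtract (−2x)·D = 2x² − 4x. Remainder: −3x + 12.
Step 4: lead(−3x + 12) ÷ lead(D) = −3x ÷ −x = 3. Subtract (3)·D = −3x + 6. Remainder: 6.

Q = [-8, -2, -2, 3]; R = [6]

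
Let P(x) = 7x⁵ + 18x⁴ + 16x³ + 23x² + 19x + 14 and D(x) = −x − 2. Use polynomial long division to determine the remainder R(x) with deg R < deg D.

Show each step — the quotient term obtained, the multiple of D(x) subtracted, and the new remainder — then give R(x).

R(x) = 4

Step 1: lead(7x⁵ + 18x⁴ + 16x³ + 23x² + 19x + 14) ÷ lead(D) = 7x⁵ ÷ −x = −7x⁴. Subtract (−7x⁴)·D = 7x⁵ + 14x⁴. Remainder: 4x⁴ + 16x³ + 23x² + 19x + 14.
Step 2: lead(4x⁴ + 16x³ + 23x² + 19x + 14) ÷ lead(D) = 4x⁴ ÷ −x = −4x³. Subtract (−4x³)·D = 4x⁴ + 8x³. Remainder: 8x³ + 23x² + 19x + 14.
Step 3: lead(8x³ + 23x² + 19x + 14) ÷ lead(D) = 8x³ ÷ −x = −8x². Subtract (−8x²)·D = 8x³ + 16x². Remainder: 7x² + 19x + 14.
Step 4: lead(7x² + 19x + 14) ÷ lead(D) = 7x² ÷ −x = −7x. Subtract (−7x)·D = 7x² + 14x. Remainder: 5x + 14.
Step 5: lead(5x + 14) ÷ lead(D) = 5x ÷ −x = −5. Subtract (−5)·D = 5x + 10. Remainder: 4.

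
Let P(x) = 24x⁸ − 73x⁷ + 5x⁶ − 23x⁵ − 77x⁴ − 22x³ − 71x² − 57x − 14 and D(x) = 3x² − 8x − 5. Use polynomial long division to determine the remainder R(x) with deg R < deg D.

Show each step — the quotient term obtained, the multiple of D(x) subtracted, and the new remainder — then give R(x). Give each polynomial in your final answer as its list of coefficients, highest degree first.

Step 1: lead(24x⁸ − 73x⁷ + 5x⁶ − 23x⁵ − 77x⁴ − 22x³ − 71x² − 57x − 14) ÷ lead(D) = 24x⁸ ÷ 3x² = 8x⁶. Subtract (8x⁶)·D = 24x⁸ − 64x⁷ − 40x⁶. Remainder: −9x⁷ + 45x⁶ − 23x⁵ − 77x⁴ − 22x³ − 71x² − 57x − 14.
Step 2: lead(−9x⁷ + 45x⁶ − 23x⁵ − 77x⁴ − 22x³ − 71x² − 57x − 14) ÷ lead(D) = −9x⁷ ÷ 3x² = −3x⁵. Subtract (−3x⁵)·D = −9x⁷ + 24x⁶ + 15x⁵. Remainder: 21x⁶ − 38x⁵ − 77x⁴ − 22x³ − 71x² − 57x − 14.
Step 3: lead(21x⁶ − 38x⁵ − 77x⁴ − 22x³ − 71x² − 57x − 14) ÷ lead(D) = 21x⁶ ÷ 3x² = 7x⁴. Subtract (7x⁴)·D = 21x⁶ − 56x⁵ − 35x⁴. Remainder: 18x⁵ − 42x⁴ − 22x³ − 71x² − 57x − 14.
Step 4: lead(18x⁵ − 42x⁴ − 22x³ − 71x² − 57x − 14) ÷ lead(D) = 18x⁵ ÷ 3x² = 6x³. Subtract (6x³)·D = 18x⁵ − 48x⁴ − 30x³. Remainder: 6x⁴ + 8x³ − 71x² − 57x − 14.
Step 5: lead(6x⁴ + 8x³ − 71x² − 57x − 14) ÷ lead(D) = 6x⁴ ÷ 3x² = 2x². Subtract (2x²)·D = 6x⁴ − 16x³ − 10x². Remainder: 24x³ − 61x² − 57x − 14.
Step 6: lead(24x³ − 61x² − 57x − 14) ÷ lead(D) = 24x³ ÷ 3x² = 8x. Subtract (8x)·D = 24x³ − 64x² − 40x. Remainder: 3x² − 17x − 14.
Step 7: lead(3x² − 17x − 14) ÷ lead(D) = 3x² ÷ 3x² = 1. Subtract (1)·D = 3x² − 8x − 5. Remainder: −9x − 9.

R = [-9, -9]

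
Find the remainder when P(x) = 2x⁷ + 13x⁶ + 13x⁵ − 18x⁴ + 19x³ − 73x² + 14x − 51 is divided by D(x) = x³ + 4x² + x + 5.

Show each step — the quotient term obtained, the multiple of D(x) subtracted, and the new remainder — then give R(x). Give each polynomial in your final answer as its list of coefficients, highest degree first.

Step 1: lead(2x⁷ + 13x⁶ + 13x⁵ − 18x⁴ + 19x³ − 73x² + 14x − 51) ÷ lead(D) = 2x⁷ ÷ x³ = 2x⁴. Subtract (2x⁴)·D = 2x⁷ + 8x⁶ + 2x⁵ + 10x⁴. Remainder: 5x⁶ + 11x⁵ − 28x⁴ + 19x³ − 73x² + 14x − 51.
Step 2: lead(5x⁶ + 11x⁵ − 28x⁴ + 19x³ − 73x² + 14x − 51) ÷ lead(D) = 5x⁶ ÷ x³ = 5x³. Subtract (5x³)·D = 5x⁶ + 20x⁵ + 5x⁴ + 25x³. Remainder: −9x⁵ − 33x⁴ − 6x³ − 73x² + 14x − 51.
Step 3: lead(−9x⁵ − 33x⁴ − 6x³ − 73x² + 14x − 51) ÷ lead(D) = −9x⁵ ÷ x³ = −9x². Subtract (−9x²)·D = −9x⁵ − 36x⁴ − 9x³ − 45x². Remainder: 3x⁴ + 3x³ − 28x² + 14x − 51.
Step 4: lead(3x⁴ + 3x³ − 28x² + 14x − 51) ÷ lead(D) = 3x⁴ ÷ x³ = 3x. Subtract (3x)·D = 3x⁴ + 12x³ + 3x² + 15x. Remainder: −9x³ − 31x² − x − 51.
Step 5: lead(−9x³ − 31x² − x − 51) ÷ lead(D) = −9x³ ÷ x³ = −9. Subtract (−9)·D = −9x³ − 36x² − 9x − 45. Remainder: 5x² + 8x − 6.

R = [5, 8, -6]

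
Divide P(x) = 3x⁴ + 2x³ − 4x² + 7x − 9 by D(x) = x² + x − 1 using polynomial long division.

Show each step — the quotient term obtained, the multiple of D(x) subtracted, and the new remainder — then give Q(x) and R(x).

Q(x) = 3x² − x; R(x) = 6x − 9

Step 1: lead(3x⁴ + 2x³ − 4x² + 7x − 9) ÷ lead(D) = 3x⁴ ÷ x² = 3x². Subtract (3x²)·D = 3x⁴ + 3x³ − 3x². Remainder: −x³ − x² + 7x − 9.
Step 2: lead(−x³ − x² + 7x − 9) ÷ lead(D) = −x³ ÷ x² = −x. Subtract (−x)·D = −x³ − x² + x. Remainder: 6x − 9.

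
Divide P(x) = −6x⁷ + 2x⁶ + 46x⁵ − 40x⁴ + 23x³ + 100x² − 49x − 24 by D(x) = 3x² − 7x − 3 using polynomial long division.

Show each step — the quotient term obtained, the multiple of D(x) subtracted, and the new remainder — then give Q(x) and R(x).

Step 1: lead(−6x⁷ + 2x⁶ + 46x⁵ − 40x⁴ + 23x³ + 100x² − 49x − 24) ÷ lead(D) = −6x⁷ ÷ 3x² = −2x⁵. Subtract (−2x⁵)·D = −6x⁷ + 14x⁶ + 6x⁵. Remainder: −12x⁶ + 40x⁵ − 40x⁴ + 23x³ + 100x² − 49x − 24.
Step 2: lead(−12x⁶ + 40x⁵ − 40x⁴ + 23x³ + 100x² − 49x − 24) ÷ lead(D) = −12x⁶ ÷ 3x² = −4x⁴. Subtract (−4x⁴)·D = −12x⁶ + 28x⁵ + 12x⁴. Remainder: 12x⁵ − 52x⁴ + 23x³ + 100x² − 49x − 24.
Step 3: lead(12x⁵ − 52x⁴ + 23x³ + 100x² − 49x − 24) ÷ lead(D) = 12x⁵ ÷ 3x² = 4x³. Subtract (4x³)·D = 12x⁵ − 28x⁴ − 12x³. Remainder: −24x⁴ + 35x³ + 100x² − 49x − 24.
Step 4: lead(−24x⁴ + 35x³ + 100x² − 49x − 24) ÷ lead(D) = −24x⁴ ÷ 3x² = −8x². Subtract (−8x²)·D = −24x⁴ + 56x³ + 24x². Remainder: −21x³ + 76x² − 49x − 24.
Step 5: lead(−21x³ + 76x² − 49x − 24) ÷ lead(D) = −21x³ ÷ 3x² = −7x. Subtract (−7x)·D = −21x³ + 49x² + 21x. Remainder: 27x² − 70x − 24.
Step 6: lead(27x² − 70x − 24) ÷ lead(D) = 27x² ÷ 3x² = 9. Subtract (9)·D = 27x² − 63x − 27. Remainder: −7x + 3.

Q(x) = −2x⁵ − 4x⁴ + 4x³ − 8x² − 7x + 9; R(x) = −7x + 3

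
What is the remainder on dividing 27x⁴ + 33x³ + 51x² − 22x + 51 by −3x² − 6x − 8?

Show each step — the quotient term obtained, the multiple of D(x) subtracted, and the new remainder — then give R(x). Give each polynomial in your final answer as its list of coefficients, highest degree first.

R = [-8, -5]

Step 1: lead(27x⁴ + 33x³ + 51x² − 22x + 51) ÷ lead(D) = 27x⁴ ÷ −3x² = −9x². Subtract (−9x²)·D = 27x⁴ + 54x³ + 72x². Remainder: −21x³ − 21x² − 22x + 51.
Step 2: lead(−21x³ − 21x² − 22x + 51) ÷ lead(D) = −21x³ ÷ −3x² = 7x. Subtract (7x)·D = −21x³ − 42x² − 56x. Remainder: 21x² + 34x + 51.
Step 3: lead(21x² + 34x + 51) ÷ lead(D) = 21x² ÷ −3x² = −7. Subtract (−7)·D = 21x² + 42x + 56. Remainder: −8x − 5.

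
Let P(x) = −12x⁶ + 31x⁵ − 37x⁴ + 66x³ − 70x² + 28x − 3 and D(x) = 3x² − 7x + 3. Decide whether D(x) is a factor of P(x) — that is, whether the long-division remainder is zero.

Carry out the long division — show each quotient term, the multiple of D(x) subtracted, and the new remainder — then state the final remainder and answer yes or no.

R(x) = 0, so D(x) is a factor of P(x). yes

Step 1: lead(−12x⁶ + 31x⁵ − 37x⁴ + 66x³ − 70x² + 28x − 3) ÷ lead(D) = −12x⁶ ÷ 3x² = −4x⁴. Subtract (−4x⁴)·D = −12x⁶ + 28x⁵ − 12x⁴. Remainder: 3x⁵ − 25x⁴ + 66x³ − 70x² + 28x − 3.
Step 2: lead(3x⁵ − 25x⁴ + 66x³ − 70x² + 28x − 3) ÷ lead(D) = 3x⁵ ÷ 3x² = x³. Subtract (x³)·D = 3x⁵ − 7x⁴ + 3x³. Remainder: −18x⁴ + 63x³ − 70x² + 28x − 3.
Step 3: lead(−18x⁴ + 63x³ − 70x² + 28x − 3) ÷ lead(D) = −18x⁴ ÷ 3x² = −6x². Subtract (−6x²)·D = −18x⁴ + 42x³ − 18x². Remainder: 21x³ − 52x² + 28x − 3.
Step 4: lead(21x³ − 52x² + 28x − 3) ÷ lead(D) = 21x³ ÷ 3x² = 7x. Subtract (7x)·D = 21x³ − 49x² + 21x. Remainder: −3x² + 7x − 3.
Step 5: lead(−3x² + 7x − 3) ÷ lead(D) = −3x² ÷ 3x² = −1. Subtract (−1)·D = −3x² + 7x − 3. Remainder: 0.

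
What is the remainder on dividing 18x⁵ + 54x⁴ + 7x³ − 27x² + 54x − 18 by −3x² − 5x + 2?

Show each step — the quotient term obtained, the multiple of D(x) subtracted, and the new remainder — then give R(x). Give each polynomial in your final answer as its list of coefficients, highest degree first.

Step 1: lead(18x⁵ + 54x⁴ + 7x³ − 27x² + 54x − 18) ÷ lead(D) = 18x⁵ ÷ −3x² = −6x³. Subtract (−6x³)·D = 18x⁵ + 30x⁴ − 12x³. Remainder: 24x⁴ + 19x³ − 27x² + 54x − 18.
Step 2: lead(24x⁴ + 19x³ − 27x² + 54x − 18) ÷ lead(D) = 24x⁴ ÷ −3x² = −8x². Subtract (−8x²)·D = 24x⁴ + 40x³ − 16x². Remainder: −21x³ − 11x² + 54x − 18.
Step 3: lead(−21x³ − 11x² + 54x − 18) ÷ lead(D) = −21x³ ÷ −3x² = 7x. Subtract (7x)·D = −21x³ − 35x² + 14x. Remainder: 24x² + 40x − 18.
Step 4: lead(24x² + 40x − 18) ÷ lead(D) = 24x² ÷ −3x² = −8. Subtract (−8)·D = 24x² + 40x − 16. Remainder: −2.

R = [-2]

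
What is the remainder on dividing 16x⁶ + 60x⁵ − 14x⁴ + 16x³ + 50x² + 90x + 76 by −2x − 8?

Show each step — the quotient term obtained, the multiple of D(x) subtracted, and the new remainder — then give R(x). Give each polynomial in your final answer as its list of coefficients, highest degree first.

R = [4]

Step 1: lead(16x⁶ + 60x⁵ − 14x⁴ + 16x³ + 50x² + 90x + 76) ÷ lead(D) = 16x⁶ ÷ −2x = −8x⁵. Subtract (−8x⁵)·D = 16x⁶ + 64x⁵. Remainder: −4x⁵ − 14x⁴ + 16x³ + 50x² + 90x + 76.
Step 2: lead(−4x⁵ − 14x⁴ + 16x³ + 50x² + 90x + 76) ÷ lead(D) = −4x⁵ ÷ −2x = 2x⁴. Subtract (2x⁴)·D = −4x⁵ − 16x⁴. Remainder: 2x⁴ + 16x³ + 50x² + 90x + 76.
Step 3: lead(2x⁴ + 16x³ + 50x² + 90x + 76) ÷ lead(D) = 2x⁴ ÷ −2x = −x³. Subtract (−x³)·D = 2x⁴ + 8x³. Remainder: 8x³ + 50x² + 90x + 76.
Step 4: lead(8x³ + 50x² + 90x + 76) ÷ lead(D) = 8x³ ÷ −2x = −4x². Subtract (−4x²)·D = 8x³ + 32x². Remainder: 18x² + 90x + 76.
Step 5: lead(18x² + 90x + 76) ÷ lead(D) = 18x² ÷ −2x = −9x. Subtract (−9x)·D = 18x² + 72x. Remainder: 18x + 76.
Step 6: lead(18x + 76) ÷ lead(D) = 18x ÷ −2x = −9. Subtract (−9)·D = 18x + 72. Remainder: 4.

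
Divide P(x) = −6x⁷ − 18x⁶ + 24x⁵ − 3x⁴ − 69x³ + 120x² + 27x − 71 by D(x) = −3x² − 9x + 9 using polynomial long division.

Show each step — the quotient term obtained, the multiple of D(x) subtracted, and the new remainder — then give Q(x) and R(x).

Step 1: lead(−6x⁷ − 18x⁶ + 24x⁵ − 3x⁴ − 69x³ + 120x² + 27x − 71) ÷ lead(D) = −6x⁷ ÷ −3x² = 2x⁵. Subtract (2x⁵)·D = −6x⁷ − 18x⁶ + 18x⁵. Remainder: 6x⁵ − 3x⁴ − 69x³ + 120x² + 27x − 71.
Step 2: lead(6x⁵ − 3x⁴ − 69x³ + 120x² + 27x − 71) ÷ lead(D) = 6x⁵ ÷ −3x² = −2x³. Subtract (−2x³)·D = 6x⁵ + 18x⁴ − 18x³. Remainder: −21x⁴ − 51x³ + 120x² + 27x − 71.
Step 3: lead(−21x⁴ − 51x³ + 120x² + 27x − 71) ÷ lead(D) = −21x⁴ ÷ −3x² = 7x². Subtract (7x²)·D = −21x⁴ − 63x³ + 63x². Remainder: 12x³ + 57x² + 27x − 71.
Step 4: lead(12x³ + 57x² + 27x − 71) ÷ lead(D) = 12x³ ÷ −3x² = −4x. Subtract (−4x)·D = 12x³ + 36x² − 36x. Remainder: 21x² + 63x − 71.
Step 5: lead(21x² + 63x − 71) ÷ lead(D) = 21x² ÷ −3x² = −7. Subtract (−7)·D = 21x² + 63x − 63. Remainder: −8.

Q(x) = 2x⁵ − 2x³ + 7x² − 4x − 7; R(x) = −8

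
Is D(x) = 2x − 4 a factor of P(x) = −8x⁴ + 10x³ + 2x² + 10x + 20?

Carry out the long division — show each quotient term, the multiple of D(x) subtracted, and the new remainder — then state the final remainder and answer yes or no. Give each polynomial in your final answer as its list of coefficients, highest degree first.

R = [0], so D(x) is a factor of P(x). yes

Step 1: lead(−8x⁴ + 10x³ + 2x² + 10x + 20) ÷ lead(D) = −8x⁴ ÷ 2x = −4x³. Subtract (−4x³)·D = −8x⁴ + 16x³. Remainder: −6x³ + 2x² + 10x + 20.
Step 2: lead(−6x³ + 2x² + 10x + 20) ÷ lead(D) = −6x³ ÷ 2x = −3x². Subtract (−3x²)·D = −6x³ + 12x². Remainder: −10x² + 10x + 20.
Step 3: lead(−10x² + 10x + 20) ÷ lead(D) = −10x² ÷ 2x = −5x. Subtract (−5x)·D = −10x² + 20x. Remainder: −10x + 20.
Step 4: lead(−10x + 20) ÷ lead(D) = −10x ÷ 2x = −5. Subtract (−5)·D = −10x + 20. Remainder: 0.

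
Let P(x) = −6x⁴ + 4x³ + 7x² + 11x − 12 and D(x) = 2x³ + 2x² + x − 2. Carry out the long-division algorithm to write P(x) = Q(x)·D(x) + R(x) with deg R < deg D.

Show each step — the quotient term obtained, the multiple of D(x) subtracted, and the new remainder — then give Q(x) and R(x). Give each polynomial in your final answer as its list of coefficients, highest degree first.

Step 1: lead(−6x⁴ + 4x³ + 7x² + 11x − 12) ÷ lead(D) = −6x⁴ ÷ 2x³ = −3x. Subtract (−3x)·D = −6x⁴ − 6x³ − 3x² + 6x. Remainder: 10x³ + 10x² + 5x − 12.
Step 2: lead(10x³ + 10x² + 5x − 12) ÷ lead(D) = 10x³ ÷ 2x³ = 5. Subtract (5)·D = 10x³ + 10x² + 5x − 10. Remainder: −2.

Q = [-3, 5]; R = [-2]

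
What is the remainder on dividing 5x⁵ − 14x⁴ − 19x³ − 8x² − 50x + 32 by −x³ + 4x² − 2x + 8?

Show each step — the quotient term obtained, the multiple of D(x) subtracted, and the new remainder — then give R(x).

R(x) = 8x − 8

Step 1: lead(5x⁵ − 14x⁴ − 19x³ − 8x² − 50x + 32) ÷ lead(D) = 5x⁵ ÷ −x³ = −5x². Subtract (−5x²)·D = 5x⁵ − 20x⁴ + 10x³ − 40x². Remainder: 6x⁴ − 29x³ + 32x² − 50x + 32.
Step 2: lead(6x⁴ − 29x³ + 32x² − 50x + 32) ÷ lead(D) = 6x⁴ ÷ −x³ = −6x. Subtract (−6x)·D = 6x⁴ − 24x³ + 12x² − 48x. Remainder: −5x³ + 20x² − 2x + 32.
Step 3: lead(−5x³ + 20x² − 2x + 32) ÷ lead(D) = −5x³ ÷ −x³ = 5. Subtract (5)·D = −5x³ + 20x² − 10x + 40. Remainder: 8x − 8.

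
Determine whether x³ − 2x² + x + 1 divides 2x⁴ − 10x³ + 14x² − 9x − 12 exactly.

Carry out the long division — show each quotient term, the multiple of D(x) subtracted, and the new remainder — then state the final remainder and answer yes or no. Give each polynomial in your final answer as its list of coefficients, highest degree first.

Step 1: lead(2x⁴ − 10x³ + 14x² − 9x − 12) ÷ lead(D) = 2x⁴ ÷ x³ = 2x. Subtract (2x)·D = 2x⁴ − 4x³ + 2x² + 2x. Remainder: −6x³ + 12x² − 11x − 12.
Step 2: lead(−6x³ + 12x² − 11x − 12) ÷ lead(D) = −6x³ ÷ x³ = −6. Subtract (−6)·D = −6x³ + 12x² − 6x − 6. Remainder: −5x − 6.

R = [-5, -6], so D(x) is not a factor of P(x). no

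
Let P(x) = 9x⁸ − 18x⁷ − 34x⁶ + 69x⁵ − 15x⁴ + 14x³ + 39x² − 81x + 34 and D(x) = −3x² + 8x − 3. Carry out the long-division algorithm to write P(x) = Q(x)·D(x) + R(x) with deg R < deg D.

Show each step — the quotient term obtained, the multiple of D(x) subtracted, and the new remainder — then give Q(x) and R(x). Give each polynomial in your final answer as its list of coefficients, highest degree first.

Step 1: lead(9x⁸ − 18x⁷ − 34x⁶ + 69x⁵ − 15x⁴ + 14x³ + 39x² − 81x + 34) ÷ lead(D) = 9x⁸ ÷ −3x² = −3x⁶. Subtract (−3x⁶)·D = 9x⁸ − 24x⁷ + 9x⁶. Remainder: 6x⁷ − 43x⁶ + 69x⁵ − 15x⁴ + 14x³ + 39x² − 81x + 34.
Step 2: lead(6x⁷ − 43x⁶ + 69x⁵ − 15x⁴ + 14x³ + 39x² − 81x + 34) ÷ lead(D) = 6x⁷ ÷ −3x² = −2x⁵. Subtract (−2x⁵)·D = 6x⁷ − 16x⁶ + 6x⁵. Remainder: −27x⁶ + 63x⁵ − 15x⁴ + 14x³ + 39x² − 81x + 34.
Step 3: lead(−27x⁶ + 63x⁵ − 15x⁴ + 14x³ + 39x² − 81x + 34) ÷ lead(D) = −27x⁶ ÷ −3x² = 9x⁴. Subtract (9x⁴)·D = −27x⁶ + 72x⁵ − 27x⁴. Remainder: −9x⁵ + 12x⁴ + 14x³ + 39x² − 81x + 34.
Step 4: lead(−9x⁵ + 12x⁴ + 14x³ + 39x² − 81x + 34) ÷ lead(D) = −9x⁵ ÷ −3x² = 3x³. Subtract (3x³)·D = −9x⁵ + 24x⁴ − 9x³. Remainder: −12x⁴ + 23x³ + 39x² − 81x + 34.
Step 5: lead(−12x⁴ + 23x³ + 39x² − 81x + 34) ÷ lead(D) = −12x⁴ ÷ −3x² = 4x². Subtract (4x²)·D = −12x⁴ + 32x³ − 12x². Remainder: −9x³ + 51x² − 81x + 34.
Step 6: lead(−9x³ + 51x² − 81x + 34) ÷ lead(D) = −9x³ ÷ −3x² = 3x. Subtract (3x)·D = −9x³ + 24x² − 9x. Remainder: 27x² − 72x + 34.
Step 7: lead(27x² − 72x + 34) ÷ lead(D) = 27x² ÷ −3x² = −9. Subtract (−9)·D = 27x² − 72x + 27. Remainder: 7.

Q = [-3, -2, 9, 3, 4, 3, -9]; R = [7]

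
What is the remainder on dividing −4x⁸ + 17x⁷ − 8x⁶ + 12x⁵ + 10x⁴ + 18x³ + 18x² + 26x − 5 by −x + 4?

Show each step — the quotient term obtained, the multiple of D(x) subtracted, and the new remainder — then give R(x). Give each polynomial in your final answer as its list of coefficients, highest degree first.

R = [3]

Step 1: lead(−4x⁸ + 17x⁷ − 8x⁶ + 12x⁵ + 10x⁴ + 18x³ + 18x² + 26x − 5) ÷ lead(D) = −4x⁸ ÷ −x = 4x⁷. Subtract (4x⁷)·D = −4x⁸ + 16x⁷. Remainder: x⁷ − 8x⁶ + 12x⁵ + 10x⁴ + 18x³ + 18x² + 26x − 5.
Step 2: lead(x⁷ − 8x⁶ + 12x⁵ + 10x⁴ + 18x³ + 18x² + 26x − 5) ÷ lead(D) = x⁷ ÷ −x = −x⁶. Subtract (−x⁶)·D = x⁷ − 4x⁶. Remainder: −4x⁶ + 12x⁵ + 10x⁴ + 18x³ + 18x² + 26x − 5.
Step 3: lead(−4x⁶ + 12x⁵ + 10x⁴ + 18x³ + 18x² + 26x − 5) ÷ lead(D) = −4x⁶ ÷ −x = 4x⁵. Subtract (4x⁵)·D = −4x⁶ + 16x⁵. Remainder: −4x⁵ + 10x⁴ + 18x³ + 18x² + 26x − 5.
Step 4: lead(−4x⁵ + 10x⁴ + 18x³ + 18x² + 26x − 5) ÷ lead(D) = −4x⁵ ÷ −x = 4x⁴. Subtract (4x⁴)·D = −4x⁵ + 16x⁴. Remainder: −6x⁴ + 18x³ + 18x² + 26x − 5.
Step 5: lead(−6x⁴ + 18x³ + 18x² + 26x − 5) ÷ lead(D) = −6x⁴ ÷ −x = 6x³. Subtract (6x³)·D = −6x⁴ + 24x³. Remainder: −6x³ + 18x² + 26x − 5.
Step 6: lead(−6x³ + 18x² + 26x − 5) ÷ lead(D) = −6x³ ÷ −x = 6x². Subtract (6x²)·D = −6x³ + 24x². Remainder: −6x² + 26x − 5.
Step 7: lead(−6x² + 26x − 5) ÷ lead(D) = −6x² ÷ −x = 6x. Subtract (6x)·D = −6x² + 24x. Remainder: 2x − 5.
Step 8: lead(2x − 5) ÷ lead(D) = 2x ÷ −x = −2. Subtract (−2)·D = 2x − 8. Remainder: 3.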